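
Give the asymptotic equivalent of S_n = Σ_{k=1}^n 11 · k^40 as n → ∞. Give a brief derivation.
S_n ~ 11 · n^41 / 41

By integral comparison (Euler-Maclaurin), Σ_{k=1}^n 11 · k^40 = 11 · ∫_0^n x^40 dx + O(n^40) = 11 · n^41/41 + O(n^40). (Equivalently, Faulhaber's formula gives the same leading term.)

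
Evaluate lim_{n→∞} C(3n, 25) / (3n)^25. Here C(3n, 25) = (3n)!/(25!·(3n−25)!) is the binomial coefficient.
lim = 1/25! = 1/15511210043330985984000000

With N = 3n → ∞: C(N, 25) / N^25 = [N(N−1)…(N−24)] / (25! · N^25) = (1/25!) · 1 · (1 − 1/(3n)) · … · (1 − 24/(3n)). Each factor → 1 as N → ∞, so the limit is 1/25! = 1/15511210043330985984000000.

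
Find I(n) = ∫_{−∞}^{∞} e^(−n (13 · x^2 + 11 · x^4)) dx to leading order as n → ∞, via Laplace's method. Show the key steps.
I(n) ~ sqrt(π/(13n))

φ(x) = 13 · x^2 + 11 · x^4 has its unique global minimum at x* = 0 (since φ'(x) = 26x + 44x^3 = 0 only at x = 0 for real x with both coefficients positive, and φ → ∞ as |x| → ∞). At x* = 0, φ(0) = 0 and φ''(0) = 26. Laplace's method then gives
  I(n) ~ sqrt(2π / (n · φ''(0))) · e^(−n φ(0)) = sqrt(2π / (26n)) = sqrt(π/(13n)).
The 11 · x^4 term contributes only at subleading order (an O(1/n) relative correction).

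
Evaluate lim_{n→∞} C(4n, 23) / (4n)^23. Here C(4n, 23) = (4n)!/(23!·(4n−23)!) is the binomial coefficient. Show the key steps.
lim = 1/23! = 1/25852016738884976640000

With N = 4n → ∞: C(N, 23) / N^23 = [N(N−1)…(N−22)] / (23! · N^23) = (1/23!) · 1 · (1 − 1/(4n)) · … · (1 − 22/(4n)). Each factor → 1 as N → ∞, so the limit is 1/23! = 1/25852016738884976640000.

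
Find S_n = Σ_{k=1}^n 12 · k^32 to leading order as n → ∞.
S_n ~ 4 · n^33 / 11

By integral comparison (Euler-Maclaurin), Σ_{k=1}^n 12 · k^32 = 12 · ∫_0^n x^32 dx + O(n^32) = 12 · n^33/33 = 4 · n^33 / 11 + O(n^32). (Equivalently, Faulhaber's formula gives the same leading term.)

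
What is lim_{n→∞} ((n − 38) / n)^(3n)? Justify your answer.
lim = e^(−114)

Rewrite as (1 − 38/n)^(3n). By the standard limit (1 + x/n)^n → e^x, we have (1 − 38/n)^n → e^(−38), and raising to the 3rd power gives e^(−114).
More precisely, ln[(1 − 38/n)^(3n)] = 3n · ln(1 − 38/n) = 3n · (-38/n + O(1/n^2)) = -114 + O(1/n) → -114.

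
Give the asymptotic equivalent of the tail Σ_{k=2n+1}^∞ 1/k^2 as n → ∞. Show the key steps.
Σ_{k>2n} 1/k^2 ~ 1/(1 · (2n))

Compare to the integral: ∫_{2n}^∞ x^(−2) dx = [−x^(−1)/1]_{2n}^∞ = 1/((2−1)·(2n)). Euler-Maclaurin then gives
  Σ_{k>2n} 1/k^2 = ∫_{2n}^∞ dx/x^2 − 1/(2·(2n)^2) + O(1/(2n)^3).
(Equivalently this is ζ(2) − Σ_{k≤2n} 1/k^2.)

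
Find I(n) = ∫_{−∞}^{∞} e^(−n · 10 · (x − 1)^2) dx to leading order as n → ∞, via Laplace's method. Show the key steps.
I(n) = sqrt(π/(10n))

Here φ(x) = 10 · (x − 1)^2 has its unique minimum at x* = 1 with φ(x*) = 0 and φ''(x*) = 20. Laplace's method gives
  I(n) ~ e^(−n φ(x*)) · sqrt(2π / (n · φ''(x*))) = sqrt(2π / (20n)) = sqrt(π/(10n)).
This is exact: substituting u = (x − 1)·sqrt(10n) gives I(n) = (1/sqrt(10n)) ∫_{−∞}^{∞} e^(−u^2) du = sqrt(π/(10n)).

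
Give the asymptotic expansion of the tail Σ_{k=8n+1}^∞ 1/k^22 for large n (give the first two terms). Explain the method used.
Σ_{k>8n} 1/k^22 = 1/(21 · (8n)^21) − 1/(2 · (8n)^22) + O(1/(8n)^23)

Compare to the integral: ∫_{8n}^∞ x^(−22) dx = [−x^(−21)/21]_{8n}^∞ = 1/((22−1)·(8n)^21). The Euler-Maclaurin correction adds −f(8n)/2 = −1/(2·(8n)^22). Euler-Maclaurin then gives
  Σ_{k>8n} 1/k^22 = ∫_{8n}^∞ dx/x^22 − 1/(2·(8n)^22) + O(1/(8n)^23).
(Equivalently this is ζ(22) − Σ_{k≤8n} 1/k^22.)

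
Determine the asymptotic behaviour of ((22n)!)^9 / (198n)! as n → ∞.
((22n)!)^9/(198n)! ~ ((2π·22n)^(8/2) / 3) · 9^(−9·22n)  →  0

Write N = 22n. Stirling: N! ~ sqrt(2π N)(N/e)^N and (9N)! ~ sqrt(2π·9N)·(9N/e)^(9N).
  (N!)^9/(9N)! ~ (2π N)^(9/2) (N/e)^(9N) / [sqrt(2π·9N) (9N/e)^(9N)]
     = (2π N)^(9/2) / sqrt(2π·9N) · (N/(9N))^(9N)
     = (2π N)^((9−1)/2) / 3 · 9^(−9N).
Since 9^9 > 1, the factor 9^(−9N) decays exponentially, so the ratio → 0. Substituting N = 22n gives the stated form.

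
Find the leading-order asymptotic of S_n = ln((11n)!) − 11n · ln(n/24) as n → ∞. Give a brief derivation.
S_n ~ 11n · (ln 264 − 1) + O(ln n)

Stirling: ln((11n)!) = 11n ln(11n) − 11n + O(ln n).
  S_n = 11n ln(11n) − 11n − 11n ln(n/24) + O(ln n)
      = 11n ln(11n) − 11n ln n + 11n ln 24 − 11n + O(ln n)
      = 11n ln 11 + 11n ln 24 − 11n + O(ln n)
      = 11n (ln 264 − 1) + O(ln n).
Numerically ln(264) − 1 ≈ 4.5759.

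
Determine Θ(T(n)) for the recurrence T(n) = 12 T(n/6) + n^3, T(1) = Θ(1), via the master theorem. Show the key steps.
T(n) = Θ(n^3)

log_6 12 ≈ 1.387. f(n) = n^3 dominates n^(log_6 12) since 3 > 1.387, and the regularity condition a·f(n/b) = 12·(n/6)^3 = (12/216)·n^3 ≤ c·f(n) holds with c = 12/216 ≈ 0.0556 < 1. So this is Case 3: T(n) = Θ(f(n)) = Θ(n^3).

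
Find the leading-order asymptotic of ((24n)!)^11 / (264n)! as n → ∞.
((24n)!)^11/(264n)! ~ ((2π·24n)^(10/2) / sqrt(11)) · 11^(−11·24n)  →  0

Write N = 24n. Stirling: N! ~ sqrt(2π N)(N/e)^N and (11N)! ~ sqrt(2π·11N)·(11N/e)^(11N).
  (N!)^11/(11N)! ~ (2π N)^(11/2) (N/e)^(11N) / [sqrt(2π·11N) (11N/e)^(11N)]
     = (2π N)^(11/2) / sqrt(2π·11N) · (N/(11N))^(11N)
     = (2π N)^((11−1)/2) / sqrt(11) · 11^(−11N).
Since 11^11 > 1, the factor 11^(−11N) decays exponentially, so the ratio → 0. Substituting N = 24n gives the stated form.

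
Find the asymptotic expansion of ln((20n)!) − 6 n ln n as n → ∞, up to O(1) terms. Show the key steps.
ln((20n)!) − 6 n ln n = 14 n ln n + 20(ln 20 − 1) n + (1/2) ln(2π·20n) + O(1/n)

Stirling: ln((20n)!) = 20n ln(20n) − 20n + (1/2) ln(2π·20n) + O(1/n).
Expand 20n ln(20n) = 20n (ln n + ln 20) = 20n ln n + 20n ln 20.
Subtract 6n ln n: leading term is (20 − 6) n ln n = 14 n ln n. The next term is 20n ln 20 − 20n = 20(ln 20 − 1) n. Then the (1/2) ln(2π·20n) correction.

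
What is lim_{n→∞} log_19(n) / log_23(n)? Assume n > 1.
lim = ln(23) / ln(19) = log_19(23)

Change of base: log_19(n) = ln n / ln 19 and log_23(n) = ln n / ln 23. The ratio is (ln n / ln 19) · (ln 23 / ln n) = ln 23 / ln 19, a constant independent of n. So the limit is ln 23 / ln 19 = log_19(23).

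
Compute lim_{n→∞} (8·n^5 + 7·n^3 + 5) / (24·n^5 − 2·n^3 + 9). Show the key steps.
lim = 8/24 = 1/3

For large n the leading n^5 terms dominate both numerator and denominator. Dividing top and bottom by n^5, every other term tends to 0, leaving 8/24 = 1/3.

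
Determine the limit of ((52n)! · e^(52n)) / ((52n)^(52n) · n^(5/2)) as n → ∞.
lim = 0

Stirling: (52n)! ~ sqrt(2π·52n) · (52n/e)^(52n). Hence
  (52n)! · e^(52n) / (52n)^(52n) ~ sqrt(2π·52n).
Dividing by n^(5/2): sqrt(2π·52n) / n^(5/2) = sqrt(2π·52) · n^((1−5)/2), so the expression behaves like sqrt(2π·52) · n^((1−5)/2) → 0.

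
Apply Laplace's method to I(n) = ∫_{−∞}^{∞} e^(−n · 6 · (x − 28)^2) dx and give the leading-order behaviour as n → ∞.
I(n) = sqrt(π/(6n))

Here φ(x) = 6 · (x − 28)^2 has its unique minimum at x* = 28 with φ(x*) = 0 and φ''(x*) = 12. Laplace's method gives
  I(n) ~ e^(−n φ(x*)) · sqrt(2π / (n · φ''(x*))) = sqrt(2π / (12n)) = sqrt(π/(6n)).
This is exact: substituting u = (x − 28)·sqrt(6n) gives I(n) = (1/sqrt(6n)) ∫_{−∞}^{∞} e^(−u^2) du = sqrt(π/(6n)).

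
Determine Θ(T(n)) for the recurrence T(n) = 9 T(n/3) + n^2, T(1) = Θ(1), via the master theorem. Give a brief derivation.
T(n) = Θ(n^2 log n)

log_3 9 = 2, and f(n) = n^2 = Θ(n^(log_3 9)). This is Case 2 of the master theorem: T(n) = Θ(f(n) · log n) = Θ(n^2 log n).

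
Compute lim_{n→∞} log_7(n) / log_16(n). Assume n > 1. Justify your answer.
lim = ln(16) / ln(7) = log_7(16)

Change of base: log_7(n) = ln n / ln 7 and log_16(n) = ln n / ln 16. The ratio is (ln n / ln 7) · (ln 16 / ln n) = ln 16 / ln 7, a constant independent of n. So the limit is ln 16 / ln 7 = log_7(16).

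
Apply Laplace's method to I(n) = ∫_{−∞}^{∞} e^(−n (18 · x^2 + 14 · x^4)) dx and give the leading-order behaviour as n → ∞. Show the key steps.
I(n) ~ sqrt(π/(18n))

φ(x) = 18 · x^2 + 14 · x^4 has its unique global minimum at x* = 0 (since φ'(x) = 36x + 56x^3 = 0 only at x = 0 for real x with both coefficients positive, and φ → ∞ as |x| → ∞). At x* = 0, φ(0) = 0 and φ''(0) = 36. Laplace's method then gives
  I(n) ~ sqrt(2π / (n · φ''(0))) · e^(−n φ(0)) = sqrt(2π / (36n)) = sqrt(π/(18n)).
The 14 · x^4 term contributes only at subleading order (an O(1/n) relative correction).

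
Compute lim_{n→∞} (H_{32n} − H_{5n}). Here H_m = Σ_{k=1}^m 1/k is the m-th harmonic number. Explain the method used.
lim = ln(32/5)

Euler-Maclaurin gives H_m = ln m + γ + 1/(2m) + O(1/m^2). The γ and O(1/m) terms cancel in the difference:
  H_{32n} − H_{5n} = ln(32n) − ln(5n) + O(1/n) = ln(32/5) + O(1/n).
Hence the limit is ln(32/5).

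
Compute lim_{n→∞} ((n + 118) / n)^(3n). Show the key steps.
lim = e^354

Rewrite as (1 + 118/n)^(3n). By the standard limit (1 + x/n)^n → e^x, we have (1 + 118/n)^n → e^118, and raising to the 3rd power gives e^354.
More precisely, ln[(1 + 118/n)^(3n)] = 3n · ln(1 + 118/n) = 3n · (118/n + O(1/n^2)) = 354 + O(1/n) → 354.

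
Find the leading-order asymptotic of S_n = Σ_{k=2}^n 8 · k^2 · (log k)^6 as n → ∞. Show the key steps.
S_n ~ 8 · n^3 · (log n)^6 / 3

By integral comparison, S_n = ∫_1^n 8 · x^2 · (log x)^6 dx + O(n^2 · (log n)^6). For the integral, the leading term of ∫_1^n x^2 (log x)^6 dx is n^3/3 · (log n)^6 (by repeated integration by parts; each step lowers the log-exponent and produces a relatively O(1/log n) correction). Hence S_n ~ 8 · n^3 · (log n)^6 / 3.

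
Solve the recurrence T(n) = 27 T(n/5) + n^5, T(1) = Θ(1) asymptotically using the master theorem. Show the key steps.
T(n) = Θ(n^5)

log_5 27 ≈ 2.048. f(n) = n^5 dominates n^(log_5 27) since 5 > 2.048, and the regularity condition a·f(n/b) = 27·(n/5)^5 = (27/3125)·n^5 ≤ c·f(n) holds with c = 27/3125 ≈ 0.00864 < 1. So this is Case 3: T(n) = Θ(f(n)) = Θ(n^5).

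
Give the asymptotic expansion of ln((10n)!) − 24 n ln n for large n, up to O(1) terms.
ln((10n)!) − 24 n ln n = −14 n ln n + 10(ln 10 − 1) n + (1/2) ln(2π·10n) + O(1/n)

Stirling: ln((10n)!) = 10n ln(10n) − 10n + (1/2) ln(2π·10n) + O(1/n).
Expand 10n ln(10n) = 10n (ln n + ln 10) = 10n ln n + 10n ln 10.
Subtract 24n ln n: leading term is (10 − 24) n ln n = −14 n ln n. The next term is 10n ln 10 − 10n = 10(ln 10 − 1) n. Then the (1/2) ln(2π·10n) correction.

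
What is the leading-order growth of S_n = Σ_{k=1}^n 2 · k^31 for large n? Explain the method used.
S_n ~ n^32 / 16

By integral comparison (Euler-Maclaurin), Σ_{k=1}^n 2 · k^31 = 2 · ∫_0^n x^31 dx + O(n^31) = 2 · n^32/32 = n^32 / 16 + O(n^31). (Equivalently, Faulhaber's formula gives the same leading term.)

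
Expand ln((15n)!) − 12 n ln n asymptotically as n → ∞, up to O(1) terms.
ln((15n)!) − 12 n ln n = 3 n ln n + 15(ln 15 − 1) n + (1/2) ln(2π·15n) + O(1/n)

Stirling: ln((15n)!) = 15n ln(15n) − 15n + (1/2) ln(2π·15n) + O(1/n).
Expand 15n ln(15n) = 15n (ln n + ln 15) = 15n ln n + 15n ln 15.
Subtract 12n ln n: leading term is (15 − 12) n ln n = 3 n ln n. The next term is 15n ln 15 − 15n = 15(ln 15 − 1) n. Then the (1/2) ln(2π·15n) correction.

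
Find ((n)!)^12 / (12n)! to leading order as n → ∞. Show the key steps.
((n)!)^12/(12n)! ~ ((2π·n)^(11/2) / sqrt(12)) · 12^(−12·n)  →  0

Write N = n. Stirling: N! ~ sqrt(2π N)(N/e)^N and (12N)! ~ sqrt(2π·12N)·(12N/e)^(12N).
  (N!)^12/(12N)! ~ (2π N)^(12/2) (N/e)^(12N) / [sqrt(2π·12N) (12N/e)^(12N)]
     = (2π N)^(12/2) / sqrt(2π·12N) · (N/(12N))^(12N)
     = (2π N)^((12−1)/2) / sqrt(12) · 12^(−12N).
Since 12^12 > 1, the factor 12^(−12N) decays exponentially, so the ratio → 0. Substituting N = n gives the stated form.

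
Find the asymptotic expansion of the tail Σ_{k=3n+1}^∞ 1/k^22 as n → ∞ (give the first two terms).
Σ_{k>3n} 1/k^22 = 1/(21 · (3n)^21) − 1/(2 · (3n)^22) + O(1/(3n)^23)

Compare to the integral: ∫_{3n}^∞ x^(−22) dx = [−x^(−21)/21]_{3n}^∞ = 1/((22−1)·(3n)^21). The Euler-Maclaurin correction adds −f(3n)/2 = −1/(2·(3n)^22). Euler-Maclaurin then gives
  Σ_{k>3n} 1/k^22 = ∫_{3n}^∞ dx/x^22 − 1/(2·(3n)^22) + O(1/(3n)^23).
(Equivalently this is ζ(22) − Σ_{k≤3n} 1/k^22.)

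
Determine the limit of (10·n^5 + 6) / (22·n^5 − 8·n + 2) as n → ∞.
lim = 10/22 = 5/11

For large n the leading n^5 terms dominate both numerator and denominator. Dividing top and bottom by n^5, every other term tends to 0, leaving 10/22 = 5/11.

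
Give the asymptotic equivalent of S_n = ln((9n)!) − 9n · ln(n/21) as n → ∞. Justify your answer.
S_n ~ 9n · (ln 189 − 1) + O(ln n)

Stirling: ln((9n)!) = 9n ln(9n) − 9n + O(ln n).
  S_n = 9n ln(9n) − 9n − 9n ln(n/21) + O(ln n)
      = 9n ln(9n) − 9n ln n + 9n ln 21 − 9n + O(ln n)
      = 9n ln 9 + 9n ln 21 − 9n + O(ln n)
      = 9n (ln 189 − 1) + O(ln n).
Numerically ln(189) − 1 ≈ 4.2417.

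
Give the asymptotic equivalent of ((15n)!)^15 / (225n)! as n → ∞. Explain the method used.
((15n)!)^15/(225n)! ~ ((2π·15n)^(14/2) / sqrt(15)) · 15^(−15·15n)  →  0

Write N = 15n. Stirling: N! ~ sqrt(2π N)(N/e)^N and (15N)! ~ sqrt(2π·15N)·(15N/e)^(15N).
  (N!)^15/(15N)! ~ (2π N)^(15/2) (N/e)^(15N) / [sqrt(2π·15N) (15N/e)^(15N)]
     = (2π N)^(15/2) / sqrt(2π·15N) · (N/(15N))^(15N)
     = (2π N)^((15−1)/2) / sqrt(15) · 15^(−15N).
Since 15^15 > 1, the factor 15^(−15N) decays exponentially, so the ratio → 0. Substituting N = 15n gives the stated form.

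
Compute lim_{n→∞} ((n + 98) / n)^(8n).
lim = e^784

Rewrite as (1 + 98/n)^(8n). By the standard limit (1 + x/n)^n → e^x, we have (1 + 98/n)^n → e^98, and raising to the 8th power gives e^784.
More precisely, ln[(1 + 98/n)^(8n)] = 8n · ln(1 + 98/n) = 8n · (98/n + O(1/n^2)) = 784 + O(1/n) → 784.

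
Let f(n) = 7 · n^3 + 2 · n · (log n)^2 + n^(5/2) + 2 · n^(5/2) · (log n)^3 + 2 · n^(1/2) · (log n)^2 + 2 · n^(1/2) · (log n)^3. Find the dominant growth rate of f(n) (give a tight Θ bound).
f(n) ∈ Θ(n^3)

Compare the terms by growth order. For large n, n^a · (log n)^b dominates n^a' · (log n)^b' iff a > a', or (a = a' and b > b'). Ranking the 6 terms shows the dominant one is 7 · n^3. Hence f(n) ∈ Θ(n^3).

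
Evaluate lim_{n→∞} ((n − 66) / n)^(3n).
lim = e^(−198)

Rewrite as (1 − 66/n)^(3n). By the standard limit (1 + x/n)^n → e^x, we have (1 − 66/n)^n → e^(−66), and raising to the 3rd power gives e^(−198).
More precisely, ln[(1 − 66/n)^(3n)] = 3n · ln(1 − 66/n) = 3n · (-66/n + O(1/n^2)) = -198 + O(1/n) → -198.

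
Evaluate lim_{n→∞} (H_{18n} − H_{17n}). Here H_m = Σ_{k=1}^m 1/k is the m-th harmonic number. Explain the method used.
lim = ln(18/17)

Euler-Maclaurin gives H_m = ln m + γ + 1/(2m) + O(1/m^2). The γ and O(1/m) terms cancel in the difference:
  H_{18n} − H_{17n} = ln(18n) − ln(17n) + O(1/n) = ln(18/17) + O(1/n).
Hence the limit is ln(18/17).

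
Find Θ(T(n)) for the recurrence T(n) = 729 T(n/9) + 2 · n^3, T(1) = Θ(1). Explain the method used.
T(n) = Θ(n^3 log n)

log_9 729 = 3, and f(n) = 2 · n^3 = Θ(n^(log_9 729)). This is Case 2 of the master theorem: T(n) = Θ(f(n) · log n) = Θ(n^3 log n).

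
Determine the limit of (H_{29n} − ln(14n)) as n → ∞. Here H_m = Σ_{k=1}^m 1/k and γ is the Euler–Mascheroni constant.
lim = ln(29/14) + γ

By Euler-Maclaurin, H_m = ln m + γ + O(1/m). So
  H_{29n} − ln(14n) = ln(29n) + γ − ln(14n) + O(1/n)
                       = ln(29/14) + γ + O(1/n).
Hence the limit is ln(29/14) + γ.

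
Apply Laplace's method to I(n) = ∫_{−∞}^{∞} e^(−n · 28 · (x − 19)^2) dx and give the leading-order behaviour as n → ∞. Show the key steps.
I(n) = sqrt(π/(28n))

Here φ(x) = 28 · (x − 19)^2 has its unique minimum at x* = 19 with φ(x*) = 0 and φ''(x*) = 56. Laplace's method gives
  I(n) ~ e^(−n φ(x*)) · sqrt(2π / (n · φ''(x*))) = sqrt(2π / (56n)) = sqrt(π/(28n)).
This is exact: substituting u = (x − 19)·sqrt(28n) gives I(n) = (1/sqrt(28n)) ∫_{−∞}^{∞} e^(−u^2) du = sqrt(π/(28n)).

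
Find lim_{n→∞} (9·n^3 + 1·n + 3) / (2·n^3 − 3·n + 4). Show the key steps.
lim = 9/2

For large n the leading n^3 terms dominate both numerator and denominator. Dividing top and bottom by n^3, every other term tends to 0, leaving 9/2.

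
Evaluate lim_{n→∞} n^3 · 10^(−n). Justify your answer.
lim = 0

Exponentials with base > 1 dominate every fixed polynomial: for any fixed c, n^c / 10^n → 0 as n → ∞ (e.g. by the ratio test, or by writing 10^n = e^(n ln 10) and noting e^(n ln 10) / n^c → ∞). Hence n^3 · 10^(−n) = n^3 / 10^n → 0.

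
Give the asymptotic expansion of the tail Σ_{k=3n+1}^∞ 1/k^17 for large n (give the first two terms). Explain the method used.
Σ_{k>3n} 1/k^17 = 1/(16 · (3n)^16) − 1/(2 · (3n)^17) + O(1/(3n)^18)

Compare to the integral: ∫_{3n}^∞ x^(−17) dx = [−x^(−16)/16]_{3n}^∞ = 1/((17−1)·(3n)^16). The Euler-Maclaurin correction adds −f(3n)/2 = −1/(2·(3n)^17). Euler-Maclaurin then gives
  Σ_{k>3n} 1/k^17 = ∫_{3n}^∞ dx/x^17 − 1/(2·(3n)^17) + O(1/(3n)^18).
(Equivalently this is ζ(17) − Σ_{k≤3n} 1/k^17.)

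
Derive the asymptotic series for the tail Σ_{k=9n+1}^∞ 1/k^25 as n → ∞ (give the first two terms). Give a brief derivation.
Σ_{k>9n} 1/k^25 = 1/(24 · (9n)^24) − 1/(2 · (9n)^25) + O(1/(9n)^26)

Compare to the integral: ∫_{9n}^∞ x^(−25) dx = [−x^(−24)/24]_{9n}^∞ = 1/((25−1)·(9n)^24). The Euler-Maclaurin correction adds −f(9n)/2 = −1/(2·(9n)^25). Euler-Maclaurin then gives
  Σ_{k>9n} 1/k^25 = ∫_{9n}^∞ dx/x^25 − 1/(2·(9n)^25) + O(1/(9n)^26).
(Equivalently this is ζ(25) − Σ_{k≤9n} 1/k^25.)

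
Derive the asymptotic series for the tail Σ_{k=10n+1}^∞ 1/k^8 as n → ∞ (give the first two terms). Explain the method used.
Σ_{k>10n} 1/k^8 = 1/(7 · (10n)^7) − 1/(2 · (10n)^8) + O(1/(10n)^9)

Compare to the integral: ∫_{10n}^∞ x^(−8) dx = [−x^(−7)/7]_{10n}^∞ = 1/((8−1)·(10n)^7). The Euler-Maclaurin correction adds −f(10n)/2 = −1/(2·(10n)^8). Euler-Maclaurin then gives
  Σ_{k>10n} 1/k^8 = ∫_{10n}^∞ dx/x^8 − 1/(2·(10n)^8) + O(1/(10n)^9).
(Equivalently this is ζ(8) − Σ_{k≤10n} 1/k^8.)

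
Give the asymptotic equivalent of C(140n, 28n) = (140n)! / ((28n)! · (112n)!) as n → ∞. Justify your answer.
C(140n, 28n) ~ (3125/256)^(28n) · sqrt(5/(8π·28n))

Write N = 28n. Apply Stirling to each factorial:
  (5N)! ~ sqrt(2π·5N) · (5N/e)^(5N),
  N! ~ sqrt(2π N) · (N/e)^N,
  (4N)! ~ sqrt(2π·4N) · (4N/e)^(4N).
The exponential factors combine to (5N)^(5N) / (N^N · (4N)^(4N)) = 5^(5N)/4^(4N) = (5^5/4^4)^N = (3125/256)^N.
The square-root prefactors combine to sqrt(2π·5N) / (sqrt(2π N)·sqrt(2π·4N)) = sqrt(5 / (2π·4·N)) = sqrt(5/(8π·28n)).
Substituting N = 28n: C(140n, 28n) ~ (3125/256)^(28n) · sqrt(5/(8π·28n)).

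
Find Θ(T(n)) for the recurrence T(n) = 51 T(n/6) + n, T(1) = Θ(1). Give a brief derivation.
T(n) = Θ(n^(log_6 51))

Master theorem: compare f(n) = n to n^(log_6 51) where log_6 51 ≈ 2.194. Since 1 < log_6 51, we have f(n) = O(n^(log_6 51 − ε)) for some ε > 0 — Case 1. Hence T(n) = Θ(n^(log_6 51)).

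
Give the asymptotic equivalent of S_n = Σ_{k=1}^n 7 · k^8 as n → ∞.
S_n ~ 7 · n^9 / 9

By integral comparison (Euler-Maclaurin), Σ_{k=1}^n 7 · k^8 = 7 · ∫_0^n x^8 dx + O(n^8) = 7 · n^9/9 + O(n^8). (Equivalently, Faulhaber's formula gives the same leading term.)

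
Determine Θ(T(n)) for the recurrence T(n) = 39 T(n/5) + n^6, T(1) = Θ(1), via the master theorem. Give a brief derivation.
T(n) = Θ(n^6)

log_5 39 ≈ 2.276. f(n) = n^6 dominates n^(log_5 39) since 6 > 2.276, and the regularity condition a·f(n/b) = 39·(n/5)^6 = (39/15625)·n^6 ≤ c·f(n) holds with c = 39/15625 ≈ 0.0025 < 1. So this is Case 3: T(n) = Θ(f(n)) = Θ(n^6).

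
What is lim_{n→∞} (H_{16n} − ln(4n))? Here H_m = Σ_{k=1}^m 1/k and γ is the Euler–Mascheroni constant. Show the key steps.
lim = ln 4 + γ

By Euler-Maclaurin, H_m = ln m + γ + O(1/m). So
  H_{16n} − ln(4n) = ln(16n) + γ − ln(4n) + O(1/n)
                       = ln(16/4) + γ + O(1/n).
Hence the limit is ln(16/4) + γ (= ln 4).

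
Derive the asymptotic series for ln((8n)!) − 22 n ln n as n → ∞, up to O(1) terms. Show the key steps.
ln((8n)!) − 22 n ln n = −14 n ln n + 8(ln 8 − 1) n + (1/2) ln(2π·8n) + O(1/n)

Stirling: ln((8n)!) = 8n ln(8n) − 8n + (1/2) ln(2π·8n) + O(1/n).
Expand 8n ln(8n) = 8n (ln n + ln 8) = 8n ln n + 8n ln 8.
Subtract 22n ln n: leading term is (8 − 22) n ln n = −14 n ln n. The next term is 8n ln 8 − 8n = 8(ln 8 − 1) n. Then the (1/2) ln(2π·8n) correction.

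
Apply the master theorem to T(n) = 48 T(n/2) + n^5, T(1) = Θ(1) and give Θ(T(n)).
T(n) = Θ(n^(log_2 48))

Master theorem: compare f(n) = n^5 to n^(log_2 48) where log_2 48 ≈ 5.585. Since 5 < log_2 48, we have f(n) = O(n^(log_2 48 − ε)) for some ε > 0 — Case 1. Hence T(n) = Θ(n^(log_2 48)).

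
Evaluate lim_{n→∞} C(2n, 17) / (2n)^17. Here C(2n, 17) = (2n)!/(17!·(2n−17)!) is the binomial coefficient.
lim = 1/17! = 1/355687428096000

With N = 2n → ∞: C(N, 17) / N^17 = [N(N−1)…(N−16)] / (17! · N^17) = (1/17!) · 1 · (1 − 1/(2n)) · … · (1 − 16/(2n)). Each factor → 1 as N → ∞, so the limit is 1/17! = 1/355687428096000.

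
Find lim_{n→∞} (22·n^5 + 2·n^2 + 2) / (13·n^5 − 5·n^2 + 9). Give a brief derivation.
lim = 22/13

For large n the leading n^5 terms dominate both numerator and denominator. Dividing top and bottom by n^5, every other term tends to 0, leaving 22/13.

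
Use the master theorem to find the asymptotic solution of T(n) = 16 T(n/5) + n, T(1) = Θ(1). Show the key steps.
T(n) = Θ(n^(log_5 16))

Master theorem: compare f(n) = n to n^(log_5 16) where log_5 16 ≈ 1.723. Since 1 < log_5 16, we have f(n) = O(n^(log_5 16 − ε)) for some ε > 0 — Case 1. Hence T(n) = Θ(n^(log_5 16)).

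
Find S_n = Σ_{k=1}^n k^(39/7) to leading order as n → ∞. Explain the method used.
S_n ~ (7/46) · n^(46/7)

Integral comparison: Σ_{k=1}^n k^(39/7) = ∫_0^n x^(39/7) dx + O(n^(39/7)). The integral is n^(1 + 39/7) / (1 + 39/7) = n^((39+7)/7) / ((39+7)/7) = (7/46) · n^(46/7).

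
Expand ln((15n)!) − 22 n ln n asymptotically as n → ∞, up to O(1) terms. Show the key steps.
ln((15n)!) − 22 n ln n = −7 n ln n + 15(ln 15 − 1) n + (1/2) ln(2π·15n) + O(1/n)

Stirling: ln((15n)!) = 15n ln(15n) − 15n + (1/2) ln(2π·15n) + O(1/n).
Expand 15n ln(15n) = 15n (ln n + ln 15) = 15n ln n + 15n ln 15.
Subtract 22n ln n: leading term is (15 − 22) n ln n = −7 n ln n. The next term is 15n ln 15 − 15n = 15(ln 15 − 1) n. Then the (1/2) ln(2π·15n) correction.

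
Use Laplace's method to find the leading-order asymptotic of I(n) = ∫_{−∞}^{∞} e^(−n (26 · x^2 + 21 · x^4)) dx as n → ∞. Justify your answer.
I(n) ~ sqrt(π/(26n))

φ(x) = 26 · x^2 + 21 · x^4 has its unique global minimum at x* = 0 (since φ'(x) = 52x + 84x^3 = 0 only at x = 0 for real x with both coefficients positive, and φ → ∞ as |x| → ∞). At x* = 0, φ(0) = 0 and φ''(0) = 52. Laplace's method then gives
  I(n) ~ sqrt(2π / (n · φ''(0))) · e^(−n φ(0)) = sqrt(2π / (52n)) = sqrt(π/(26n)).
The 21 · x^4 term contributes only at subleading order (an O(1/n) relative correction).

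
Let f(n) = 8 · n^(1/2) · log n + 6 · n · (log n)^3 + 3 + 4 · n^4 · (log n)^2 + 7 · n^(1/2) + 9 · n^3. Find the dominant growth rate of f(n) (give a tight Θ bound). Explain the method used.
f(n) ∈ Θ(n^4 · (log n)^2)

Compare the terms by growth order. For large n, n^a · (log n)^b dominates n^a' · (log n)^b' iff a > a', or (a = a' and b > b'). Ranking the 6 terms shows the dominant one is 4 · n^4 · (log n)^2. Hence f(n) ∈ Θ(n^4 · (log n)^2).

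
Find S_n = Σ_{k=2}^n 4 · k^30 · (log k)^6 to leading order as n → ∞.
S_n ~ 4 · n^31 · (log n)^6 / 31

By integral comparison, S_n = ∫_1^n 4 · x^30 · (log x)^6 dx + O(n^30 · (log n)^6). For the integral, the leading term of ∫_1^n x^30 (log x)^6 dx is n^31/31 · (log n)^6 (by repeated integration by parts; each step lowers the log-exponent and produces a relatively O(1/log n) correction). Hence S_n ~ 4 · n^31 · (log n)^6 / 31.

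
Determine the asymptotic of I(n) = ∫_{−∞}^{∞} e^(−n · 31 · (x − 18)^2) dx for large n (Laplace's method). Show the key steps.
I(n) = sqrt(π/(31n))

Here φ(x) = 31 · (x − 18)^2 has its unique minimum at x* = 18 with φ(x*) = 0 and φ''(x*) = 62. Laplace's method gives
  I(n) ~ e^(−n φ(x*)) · sqrt(2π / (n · φ''(x*))) = sqrt(2π / (62n)) = sqrt(π/(31n)).
This is exact: substituting u = (x − 18)·sqrt(31n) gives I(n) = (1/sqrt(31n)) ∫_{−∞}^{∞} e^(−u^2) du = sqrt(π/(31n)).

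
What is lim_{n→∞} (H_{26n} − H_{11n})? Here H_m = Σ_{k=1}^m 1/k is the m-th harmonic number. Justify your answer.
lim = ln(26/11)

Euler-Maclaurin gives H_m = ln m + γ + 1/(2m) + O(1/m^2). The γ and O(1/m) terms cancel in the difference:
  H_{26n} − H_{11n} = ln(26n) − ln(11n) + O(1/n) = ln(26/11) + O(1/n).
Hence the limit is ln(26/11).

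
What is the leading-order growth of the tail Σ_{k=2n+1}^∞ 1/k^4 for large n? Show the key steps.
Σ_{k>2n} 1/k^4 ~ 1/(3 · (2n)^3)

Compare to the integral: ∫_{2n}^∞ x^(−4) dx = [−x^(−3)/3]_{2n}^∞ = 1/((4−1)·(2n)^3). Euler-Maclaurin then gives
  Σ_{k>2n} 1/k^4 = ∫_{2n}^∞ dx/x^4 − 1/(2·(2n)^4) + O(1/(2n)^5).
(Equivalently this is ζ(4) − Σ_{k≤2n} 1/k^4.)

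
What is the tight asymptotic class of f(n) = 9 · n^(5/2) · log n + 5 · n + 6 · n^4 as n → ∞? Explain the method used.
f(n) ∈ Θ(n^4)

Compare the terms by growth order. For large n, n^a · (log n)^b dominates n^a' · (log n)^b' iff a > a', or (a = a' and b > b'). Ranking the 3 terms shows the dominant one is 6 · n^4. Hence f(n) ∈ Θ(n^4).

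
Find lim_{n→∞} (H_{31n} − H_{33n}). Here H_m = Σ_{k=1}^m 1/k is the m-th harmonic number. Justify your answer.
lim = ln(31/33)

Euler-Maclaurin gives H_m = ln m + γ + 1/(2m) + O(1/m^2). The γ and O(1/m) terms cancel in the difference:
  H_{31n} − H_{33n} = ln(31n) − ln(33n) + O(1/n) = ln(31/33) + O(1/n).
Hence the limit is ln(31/33).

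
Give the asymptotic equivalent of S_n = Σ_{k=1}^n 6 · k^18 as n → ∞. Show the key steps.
S_n ~ 6 · n^19 / 19

By integral comparison (Euler-Maclaurin), Σ_{k=1}^n 6 · k^18 = 6 · ∫_0^n x^18 dx + O(n^18) = 6 · n^19/19 + O(n^18). (Equivalently, Faulhaber's formula gives the same leading term.)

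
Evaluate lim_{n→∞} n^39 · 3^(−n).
lim = 0

Exponentials with base > 1 dominate every fixed polynomial: for any fixed c, n^c / 3^n → 0 as n → ∞ (e.g. by the ratio test, or by writing 3^n = e^(n ln 3) and noting e^(n ln 3) / n^c → ∞). Hence n^39 · 3^(−n) = n^39 / 3^n → 0.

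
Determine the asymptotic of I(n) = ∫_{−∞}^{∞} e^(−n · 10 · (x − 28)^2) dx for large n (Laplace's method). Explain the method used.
I(n) = sqrt(π/(10n))

Here φ(x) = 10 · (x − 28)^2 has its unique minimum at x* = 28 with φ(x*) = 0 and φ''(x*) = 20. Laplace's method gives
  I(n) ~ e^(−n φ(x*)) · sqrt(2π / (n · φ''(x*))) = sqrt(2π / (20n)) = sqrt(π/(10n)).
This is exact: substituting u = (x − 28)·sqrt(10n) gives I(n) = (1/sqrt(10n)) ∫_{−∞}^{∞} e^(−u^2) du = sqrt(π/(10n)).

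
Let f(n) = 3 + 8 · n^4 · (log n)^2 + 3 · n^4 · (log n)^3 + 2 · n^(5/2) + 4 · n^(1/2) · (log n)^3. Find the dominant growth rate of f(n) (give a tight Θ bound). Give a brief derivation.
f(n) ∈ Θ(n^4 · (log n)^3)

Compare the terms by growth order. For large n, n^a · (log n)^b dominates n^a' · (log n)^b' iff a > a', or (a = a' and b > b'). Ranking the 5 terms shows the dominant one is 3 · n^4 · (log n)^3. Hence f(n) ∈ Θ(n^4 · (log n)^3).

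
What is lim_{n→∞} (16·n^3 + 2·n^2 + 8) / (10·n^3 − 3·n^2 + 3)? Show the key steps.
lim = 16/10 = 8/5

For large n the leading n^3 terms dominate both numerator and denominator. Dividing top and bottom by n^3, every other term tends to 0, leaving 16/10 = 8/5.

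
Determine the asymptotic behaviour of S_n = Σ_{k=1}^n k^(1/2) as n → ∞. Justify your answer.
S_n ~ (2/3) · n^(3/2)

Integral comparison: Σ_{k=1}^n k^(1/2) = ∫_0^n x^(1/2) dx + O(n^(1/2)). The integral is n^(1 + 1/2) / (1 + 1/2) = n^((1+2)/2) / ((1+2)/2) = (2/3) · n^(3/2).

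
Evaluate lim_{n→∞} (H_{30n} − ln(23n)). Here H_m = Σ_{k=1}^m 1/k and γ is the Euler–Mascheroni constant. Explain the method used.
lim = ln(30/23) + γ

By Euler-Maclaurin, H_m = ln m + γ + O(1/m). So
  H_{30n} − ln(23n) = ln(30n) + γ − ln(23n) + O(1/n)
                       = ln(30/23) + γ + O(1/n).
Hence the limit is ln(30/23) + γ.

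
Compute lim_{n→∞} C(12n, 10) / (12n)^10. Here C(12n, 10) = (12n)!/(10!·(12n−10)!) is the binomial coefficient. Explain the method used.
lim = 1/10! = 1/3628800

With N = 12n → ∞: C(N, 10) / N^10 = [N(N−1)…(N−9)] / (10! · N^10) = (1/10!) · 1 · (1 − 1/(12n)) · … · (1 − 9/(12n)). Each factor → 1 as N → ∞, so the limit is 1/10! = 1/3628800.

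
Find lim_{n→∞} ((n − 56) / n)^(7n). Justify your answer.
lim = e^(−392)

Rewrite as (1 − 56/n)^(7n). By the standard limit (1 + x/n)^n → e^x, we have (1 − 56/n)^n → e^(−56), and raising to the 7th power gives e^(−392).
More precisely, ln[(1 − 56/n)^(7n)] = 7n · ln(1 − 56/n) = 7n · (-56/n + O(1/n^2)) = -392 + O(1/n) → -392.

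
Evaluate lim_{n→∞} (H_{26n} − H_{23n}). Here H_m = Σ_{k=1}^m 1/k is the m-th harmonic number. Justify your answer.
lim = ln(26/23)

Euler-Maclaurin gives H_m = ln m + γ + 1/(2m) + O(1/m^2). The γ and O(1/m) terms cancel in the difference:
  H_{26n} − H_{23n} = ln(26n) − ln(23n) + O(1/n) = ln(26/23) + O(1/n).
Hence the limit is ln(26/23).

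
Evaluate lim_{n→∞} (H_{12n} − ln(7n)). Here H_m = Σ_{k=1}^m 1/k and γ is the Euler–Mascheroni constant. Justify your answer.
lim = ln(12/7) + γ

By Euler-Maclaurin, H_m = ln m + γ + O(1/m). So
  H_{12n} − ln(7n) = ln(12n) + γ − ln(7n) + O(1/n)
                       = ln(12/7) + γ + O(1/n).
Hence the limit is ln(12/7) + γ.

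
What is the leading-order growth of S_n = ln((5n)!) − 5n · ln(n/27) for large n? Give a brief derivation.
S_n ~ 5n · (ln 135 − 1) + O(ln n)

Stirling: ln((5n)!) = 5n ln(5n) − 5n + O(ln n).
  S_n = 5n ln(5n) − 5n − 5n ln(n/27) + O(ln n)
      = 5n ln(5n) − 5n ln n + 5n ln 27 − 5n + O(ln n)
      = 5n ln 5 + 5n ln 27 − 5n + O(ln n)
      = 5n (ln 135 − 1) + O(ln n).
Numerically ln(135) − 1 ≈ 3.9053.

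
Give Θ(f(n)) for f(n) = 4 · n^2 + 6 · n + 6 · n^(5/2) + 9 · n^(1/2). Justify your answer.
f(n) ∈ Θ(n^(5/2))

Compare the terms by growth order. For large n, n^a · (log n)^b dominates n^a' · (log n)^b' iff a > a', or (a = a' and b > b'). Ranking the 4 terms shows the dominant one is 6 · n^(5/2). Hence f(n) ∈ Θ(n^(5/2)).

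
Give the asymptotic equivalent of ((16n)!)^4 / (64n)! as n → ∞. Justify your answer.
((16n)!)^4/(64n)! ~ ((2π·16n)^(3/2) / 2) · 4^(−4·16n)  →  0

Write N = 16n. Stirling: N! ~ sqrt(2π N)(N/e)^N and (4N)! ~ sqrt(2π·4N)·(4N/e)^(4N).
  (N!)^4/(4N)! ~ (2π N)^(4/2) (N/e)^(4N) / [sqrt(2π·4N) (4N/e)^(4N)]
     = (2π N)^(4/2) / sqrt(2π·4N) · (N/(4N))^(4N)
     = (2π N)^((4−1)/2) / 2 · 4^(−4N).
Since 4^4 > 1, the factor 4^(−4N) decays exponentially, so the ratio → 0. Substituting N = 16n gives the stated form.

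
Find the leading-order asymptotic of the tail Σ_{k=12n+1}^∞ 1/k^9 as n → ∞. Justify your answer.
Σ_{k>12n} 1/k^9 ~ 1/(8 · (12n)^8)

Compare to the integral: ∫_{12n}^∞ x^(−9) dx = [−x^(−8)/8]_{12n}^∞ = 1/((9−1)·(12n)^8). Euler-Maclaurin then gives
  Σ_{k>12n} 1/k^9 = ∫_{12n}^∞ dx/x^9 − 1/(2·(12n)^9) + O(1/(12n)^10).
(Equivalently this is ζ(9) − Σ_{k≤12n} 1/k^9.)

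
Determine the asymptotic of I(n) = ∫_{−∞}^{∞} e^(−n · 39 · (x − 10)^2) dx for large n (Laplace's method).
I(n) = sqrt(π/(39n))

Here φ(x) = 39 · (x − 10)^2 has its unique minimum at x* = 10 with φ(x*) = 0 and φ''(x*) = 78. Laplace's method gives
  I(n) ~ e^(−n φ(x*)) · sqrt(2π / (n · φ''(x*))) = sqrt(2π / (78n)) = sqrt(π/(39n)).
This is exact: substituting u = (x − 10)·sqrt(39n) gives I(n) = (1/sqrt(39n)) ∫_{−∞}^{∞} e^(−u^2) du = sqrt(π/(39n)).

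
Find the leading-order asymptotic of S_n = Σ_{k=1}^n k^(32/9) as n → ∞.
S_n ~ (9/41) · n^(41/9)

Integral comparison: Σ_{k=1}^n k^(32/9) = ∫_0^n x^(32/9) dx + O(n^(32/9)). The integral is n^(1 + 32/9) / (1 + 32/9) = n^((32+9)/9) / ((32+9)/9) = (9/41) · n^(41/9).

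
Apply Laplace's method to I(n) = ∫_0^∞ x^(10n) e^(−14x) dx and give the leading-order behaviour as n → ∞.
I(n) ~ (sqrt(2π·10n) / 14) · (10n/(14e))^(10n)

Write the integrand as exp(10n ln x − 14x) and set f(x) = 10n ln x − 14x. Then f'(x) = 10n/x − 14 = 0 at x* = 10n/14, and f''(x*) = −10n/x*^2 = −14^2/(10n). Laplace's method (interior maximum) gives
  I(n) ~ e^(f(x*)) · sqrt(2π / |f''(x*)|)
        = exp(10n ln(10n/14) − 10n) · sqrt(2π · 10n / 14^2)
        = (10n/14)^(10n) e^(−10n) · sqrt(2π·10n) / 14
        = (sqrt(2π·10n) / 14) · (10n/(14e))^(10n).
This matches Γ(10n+1)/14^(10n+1) with Stirling applied to Γ.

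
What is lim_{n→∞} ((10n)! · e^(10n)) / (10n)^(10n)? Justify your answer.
lim = ∞

Stirling: (10n)! ~ sqrt(2π·10n) · (10n/e)^(10n). Hence
  (10n)! · e^(10n) / (10n)^(10n) ~ sqrt(2π·10n) = sqrt(2π·10) · sqrt(n) → ∞.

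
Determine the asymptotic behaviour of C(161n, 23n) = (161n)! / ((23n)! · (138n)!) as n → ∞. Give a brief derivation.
C(161n, 23n) ~ (823543/46656)^(23n) · sqrt(7/(12π·23n))

Write N = 23n. Apply Stirling to each factorial:
  (7N)! ~ sqrt(2π·7N) · (7N/e)^(7N),
  N! ~ sqrt(2π N) · (N/e)^N,
  (6N)! ~ sqrt(2π·6N) · (6N/e)^(6N).
The exponential factors combine to (7N)^(7N) / (N^N · (6N)^(6N)) = 7^(7N)/6^(6N) = (7^7/6^6)^N = (823543/46656)^N.
The square-root prefactors combine to sqrt(2π·7N) / (sqrt(2π N)·sqrt(2π·6N)) = sqrt(7 / (2π·6·N)) = sqrt(7/(12π·23n)).
Substituting N = 23n: C(161n, 23n) ~ (823543/46656)^(23n) · sqrt(7/(12π·23n)).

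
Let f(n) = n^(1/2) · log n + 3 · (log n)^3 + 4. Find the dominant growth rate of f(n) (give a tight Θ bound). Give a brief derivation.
f(n) ∈ Θ(n^(1/2) · log n)

Compare the terms by growth order. For large n, n^a · (log n)^b dominates n^a' · (log n)^b' iff a > a', or (a = a' and b > b'). Ranking the 3 terms shows the dominant one is n^(1/2) · log n. Hence f(n) ∈ Θ(n^(1/2) · log n).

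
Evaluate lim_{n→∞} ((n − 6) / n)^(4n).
lim = e^(−24)

Rewrite as (1 − 6/n)^(4n). By the standard limit (1 + x/n)^n → e^x, we have (1 − 6/n)^n → e^(−6), and raising to the 4th power gives e^(−24).
More precisely, ln[(1 − 6/n)^(4n)] = 4n · ln(1 − 6/n) = 4n · (-6/n + O(1/n^2)) = -24 + O(1/n) → -24.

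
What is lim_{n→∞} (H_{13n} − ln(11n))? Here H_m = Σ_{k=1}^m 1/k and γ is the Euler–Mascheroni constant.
lim = ln(13/11) + γ

By Euler-Maclaurin, H_m = ln m + γ + O(1/m). So
  H_{13n} − ln(11n) = ln(13n) + γ − ln(11n) + O(1/n)
                       = ln(13/11) + γ + O(1/n).
Hence the limit is ln(13/11) + γ.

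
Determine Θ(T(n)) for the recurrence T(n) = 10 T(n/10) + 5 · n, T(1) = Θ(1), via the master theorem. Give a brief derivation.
T(n) = Θ(n log n)

log_10 10 = 1, and f(n) = 5 · n = Θ(n^(log_10 10)). This is Case 2 of the master theorem: T(n) = Θ(f(n) · log n) = Θ(n log n).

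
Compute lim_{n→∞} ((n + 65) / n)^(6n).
lim = e^390

Rewrite as (1 + 65/n)^(6n). By the standard limit (1 + x/n)^n → e^x, we have (1 + 65/n)^n → e^65, and raising to the 6th power gives e^390.
More precisely, ln[(1 + 65/n)^(6n)] = 6n · ln(1 + 65/n) = 6n · (65/n + O(1/n^2)) = 390 + O(1/n) → 390.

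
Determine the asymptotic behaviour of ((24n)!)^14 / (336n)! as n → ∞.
((24n)!)^14/(336n)! ~ ((2π·24n)^(13/2) / sqrt(14)) · 14^(−14·24n)  →  0

Write N = 24n. Stirling: N! ~ sqrt(2π N)(N/e)^N and (14N)! ~ sqrt(2π·14N)·(14N/e)^(14N).
  (N!)^14/(14N)! ~ (2π N)^(14/2) (N/e)^(14N) / [sqrt(2π·14N) (14N/e)^(14N)]
     = (2π N)^(14/2) / sqrt(2π·14N) · (N/(14N))^(14N)
     = (2π N)^((14−1)/2) / sqrt(14) · 14^(−14N).
Since 14^14 > 1, the factor 14^(−14N) decays exponentially, so the ratio → 0. Substituting N = 24n gives the stated form.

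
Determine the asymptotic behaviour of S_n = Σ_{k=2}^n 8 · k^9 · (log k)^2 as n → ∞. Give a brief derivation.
S_n ~ 4 · n^10 · (log n)^2 / 5

By integral comparison, S_n = ∫_1^n 8 · x^9 · (log x)^2 dx + O(n^9 · (log n)^2). For the integral, the leading term of ∫_1^n x^9 (log x)^2 dx is n^10/10 · (log n)^2 (by repeated integration by parts; each step lowers the log-exponent and produces a relatively O(1/log n) correction). Hence S_n ~ 4 · n^10 · (log n)^2 / 5.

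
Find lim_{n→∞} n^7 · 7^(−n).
lim = 0

Exponentials with base > 1 dominate every fixed polynomial: for any fixed c, n^c / 7^n → 0 as n → ∞ (e.g. by the ratio test, or by writing 7^n = e^(n ln 7) and noting e^(n ln 7) / n^c → ∞). Hence n^7 · 7^(−n) = n^7 / 7^n → 0.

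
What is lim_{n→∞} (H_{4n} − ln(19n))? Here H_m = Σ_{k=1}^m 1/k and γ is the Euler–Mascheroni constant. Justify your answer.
lim = ln(4/19) + γ

By Euler-Maclaurin, H_m = ln m + γ + O(1/m). So
  H_{4n} − ln(19n) = ln(4n) + γ − ln(19n) + O(1/n)
                       = ln(4/19) + γ + O(1/n).
Hence the limit is ln(4/19) + γ.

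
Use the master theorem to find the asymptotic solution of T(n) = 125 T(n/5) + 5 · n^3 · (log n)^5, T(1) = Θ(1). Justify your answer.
T(n) = Θ(n^3 · (log n)^6)

Here log_5 125 = 3 and f(n) = 5 · n^3 · (log n)^5 = Θ(n^(log_5 125) · (log n)^5). This is the extended Case 2 of the master theorem (f matches the critical exponent up to log factors), giving T(n) = Θ(n^(log_5 125) · (log n)^(5+1)) = Θ(n^3 · (log n)^6).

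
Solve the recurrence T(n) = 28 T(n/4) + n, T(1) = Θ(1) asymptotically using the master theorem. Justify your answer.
T(n) = Θ(n^(log_4 28))

Master theorem: compare f(n) = n to n^(log_4 28) where log_4 28 ≈ 2.404. Since 1 < log_4 28, we have f(n) = O(n^(log_4 28 − ε)) for some ε > 0 — Case 1. Hence T(n) = Θ(n^(log_4 28)).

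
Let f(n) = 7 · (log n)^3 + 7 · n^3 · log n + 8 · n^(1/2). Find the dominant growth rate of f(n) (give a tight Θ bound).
f(n) ∈ Θ(n^3 · log n)

Compare the terms by growth order. For large n, n^a · (log n)^b dominates n^a' · (log n)^b' iff a > a', or (a = a' and b > b'). Ranking the 3 terms shows the dominant one is 7 · n^3 · log n. Hence f(n) ∈ Θ(n^3 · log n).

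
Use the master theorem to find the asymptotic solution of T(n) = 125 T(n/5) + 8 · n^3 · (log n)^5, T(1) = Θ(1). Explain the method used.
T(n) = Θ(n^3 · (log n)^6)

Here log_5 125 = 3 and f(n) = 8 · n^3 · (log n)^5 = Θ(n^(log_5 125) · (log n)^5). This is the extended Case 2 of the master theorem (f matches the critical exponent up to log factors), giving T(n) = Θ(n^(log_5 125) · (log n)^(5+1)) = Θ(n^3 · (log n)^6).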